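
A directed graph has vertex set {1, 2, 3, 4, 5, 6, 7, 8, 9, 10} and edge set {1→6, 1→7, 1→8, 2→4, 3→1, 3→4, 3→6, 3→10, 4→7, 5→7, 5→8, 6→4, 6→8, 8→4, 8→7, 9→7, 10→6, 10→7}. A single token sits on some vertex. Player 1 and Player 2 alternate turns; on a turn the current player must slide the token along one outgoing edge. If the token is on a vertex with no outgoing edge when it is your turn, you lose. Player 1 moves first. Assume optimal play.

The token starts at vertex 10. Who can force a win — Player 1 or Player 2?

Player 1 wins.

Compute win/loss labels from the base case upward. A position with no move is L. Any other position is W if it can reach an L in one move, else L.
Every edge goes from a vertex to one that appears earlier in the order 7, 4, 8, 6, 5, 9, 1, 2, 10, 3, so processing vertices in that order labels each vertex after all of its successors.
7: no outgoing edge → L
4: →7(L), so W
8: →7(L), so W
6: →8(W), 4(W) — all W, so L
5: →7(L), so W
9: →7(L), so W
1: →6(L), so W
2: →4(W) only, which is W, so L
10: →6(L), so W
3: →6(L), so W
The starting position 10 is W: Player 1 should move to 6, handing over an L position.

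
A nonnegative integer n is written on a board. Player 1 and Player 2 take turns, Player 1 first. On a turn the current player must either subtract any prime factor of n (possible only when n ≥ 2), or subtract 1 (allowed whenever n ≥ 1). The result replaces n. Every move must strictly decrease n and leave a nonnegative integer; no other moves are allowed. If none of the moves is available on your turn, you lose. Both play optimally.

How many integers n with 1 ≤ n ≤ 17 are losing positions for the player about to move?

Label each position W (a win for the player to move) or L (a loss). A position with no legal move is L; any other position is W exactly when some move reaches an L, and L when every move reaches a W.
n=0: no move → L
n=1: reaches L-position 0 → W
n=2: reaches L-position 0 → W
n=3: reaches L-position 0 → W
n=4: only reaches 2(W), 3(W), all W → L
n=5: reaches L-position 0 → W
n=6: reaches L-position 4 → W
n=7: reaches L-position 0 → W
n=8: only reaches 6(W), 7(W), all W → L
n=9: reaches L-position 8 → W
n=10: reaches L-position 8 → W
n=11: reaches L-position 0 → W
n=12: only reaches 9(W), 10(W), 11(W), all W → L
n=13: reaches L-position 0 → W
n=14: reaches L-position 12 → W
n=15: reaches L-position 12 → W
n=16: only reaches 14(W), 15(W), all W → L
n=17: reaches L-position 0 → W
L entries with 1 ≤ n ≤ 17 (n=0 is outside the asked range and is not counted): n = 4, 8, 12, 16; that makes 4.

4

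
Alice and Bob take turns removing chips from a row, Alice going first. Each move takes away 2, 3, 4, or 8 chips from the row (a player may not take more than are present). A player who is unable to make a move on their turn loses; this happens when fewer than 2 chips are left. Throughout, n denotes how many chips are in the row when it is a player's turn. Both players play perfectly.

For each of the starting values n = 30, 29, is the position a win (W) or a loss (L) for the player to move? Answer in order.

30: L, 29: W

Build the W/L table. Terminal = L. A non-terminal position is W if it has a move to some L; otherwise it is L.
n=0: no move → L
n=1: no move → L
n=2: →0(L), so W
n=3: →1(L), so W
n=4: →1(L), so W
n=5: →1(L), so W
n=6: →4(W), 3(W), 2(W) — all W, so L
n=7: →5(W), 4(W), 3(W) — all W, so L
n=8: →6(L), so W
n=9: →7(L), so W
n=10: →7(L), so W
n=11: →7(L), so W
n=12: →10(W), 9(W), 8(W), 4(W) — all W, so L
n=13: →11(W), 10(W), 9(W), 5(W) — all W, so L
n=14: →12(L), so W
n=15: →13(L), so W
n=16: →13(L), so W
n=17: →13(L), so W
n=18: →16(W), 15(W), 14(W), 10(W) — all W, so L
n=19: →17(W), 16(W), 15(W), 11(W) — all W, so L
n=20: →18(L), so W
n=21: →19(L), so W
n=22: →19(L), so W
n=23: →19(L), so W
n=24: →22(W), 21(W), 20(W), 16(W) — all W, so L
n=25: →23(W), 22(W), 21(W), 17(W) — all W, so L
n=26: →24(L), so W
n=27: →25(L), so W
n=28: →25(L), so W
n=29: →25(L), so W
n=30: →28(W), 27(W), 26(W), 22(W) — all W, so L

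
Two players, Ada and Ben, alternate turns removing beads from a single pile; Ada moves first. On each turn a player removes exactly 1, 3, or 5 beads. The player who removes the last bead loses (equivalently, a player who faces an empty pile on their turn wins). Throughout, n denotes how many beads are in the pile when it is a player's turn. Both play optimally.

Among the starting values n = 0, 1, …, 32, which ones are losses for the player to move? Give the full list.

Work bottom-up. With no move the player to move wins. Otherwise the position is W if at least one move leads to an L position for the opponent, and L if every move leads to a W.
n=0: no move; the opponent has just taken the last bead and therefore loses → W
n=1: →0(W) only, which is W, so L
n=2: →1(L), so W
n=3: →2(W), 0(W) — all W, so L
n=4: →3(L), so W
n=5: →4(W), 2(W), 0(W) — all W, so L
n=6: →5(L), so W
n=7: →6(W), 4(W), 2(W) — all W, so L
n=8: →7(L), so W
n=9: →8(W), 6(W), 4(W) — all W, so L
n=10: →9(L), so W
n=11: →10(W), 8(W), 6(W) — all W, so L
n=12: →11(L), so W
n=13: →12(W), 10(W), 8(W) — all W, so L
n=14: →13(L), so W
n=15: →14(W), 12(W), 10(W) — all W, so L
n=16: →15(L), so W
n=17: →16(W), 14(W), 12(W) — all W, so L
n=18: →17(L), so W
n=19: →18(W), 16(W), 14(W) — all W, so L
n=20: →19(L), so W
n=21: →20(W), 18(W), 16(W) — all W, so L
n=22: →21(L), so W
n=23: →22(W), 20(W), 18(W) — all W, so L
n=24: →23(L), so W
n=25: →24(W), 22(W), 20(W) — all W, so L
n=26: →25(L), so W
n=27: →26(W), 24(W), 22(W) — all W, so L
n=28: →27(L), so W
n=29: →28(W), 26(W), 24(W) — all W, so L
n=30: →29(L), so W
n=31: →30(W), 28(W), 26(W) — all W, so L
n=32: →31(L), so W
Reading off the rows marked L gives the requested list; there are 16 such values of n.

1, 3, 5, 7, 9, 11, 13, 15, 17, 19, 21, 23, 25, 27, 29, 31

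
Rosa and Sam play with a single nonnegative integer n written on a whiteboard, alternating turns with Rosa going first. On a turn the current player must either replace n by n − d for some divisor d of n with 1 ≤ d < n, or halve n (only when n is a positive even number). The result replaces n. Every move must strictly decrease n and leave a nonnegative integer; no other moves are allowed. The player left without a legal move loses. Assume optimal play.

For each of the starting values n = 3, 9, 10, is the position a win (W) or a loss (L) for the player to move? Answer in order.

Compute win/loss labels from the base case upward. A position with no move is L. Any other position is W if it can reach an L in one move, else L.
n=0: no move → L
n=1: no move → L
n=2: →1(L), so W
n=3: →2(W) only, which is W, so L
n=4: →3(L), so W
n=5: →4(W) only, which is W, so L
n=6: →3(L), so W
n=7: →6(W) only, which is W, so L
n=8: →7(L), so W
n=9: →6(W), 8(W) — all W, so L
n=10: →5(L), so W

3: L, 9: L, 10: W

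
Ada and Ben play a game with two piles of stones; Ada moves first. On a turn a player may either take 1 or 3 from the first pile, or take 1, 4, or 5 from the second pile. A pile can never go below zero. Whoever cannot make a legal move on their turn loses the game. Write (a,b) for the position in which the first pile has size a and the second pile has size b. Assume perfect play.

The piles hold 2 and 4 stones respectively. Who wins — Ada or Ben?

Ada wins.

Build the W/L table. Terminal = L. A non-terminal position is W if it has a move to some L; otherwise it is L.
No move ever increases a pile, so every position that can arise here has a ≤ 2 and b ≤ 4; it is enough to label the cells with 0 ≤ a ≤ 2 and 0 ≤ b ≤ 4.
Every move lowers a or b (never raises either), so fill the grid row by row in increasing a, and left to right within a row: each cell's successors are then already labelled.
      b=0  b=1  b=2  b=3  b=4
a=0:    L    W    L    W    W
a=1:    W    L    W    L    W
a=2:    L    W    L    W    W
Cells with no legal move (terminal, hence L): (0,0).
The remaining L cells, each justified by listing all of its moves:
(0,2): only reaches (0,1)(W), which is W → L
(1,1): only reaches (0,1)(W), (1,0)(W), all W → L
(1,3): only reaches (0,3)(W), (1,2)(W), all W → L
(2,0): only reaches (1,0)(W), which is W → L
(2,2): only reaches (1,2)(W), (2,1)(W), all W → L
Every other cell has at least one move into one of the L cells above, so it is W.
From (2,4) Ada can move to (2,0), reaching an L position.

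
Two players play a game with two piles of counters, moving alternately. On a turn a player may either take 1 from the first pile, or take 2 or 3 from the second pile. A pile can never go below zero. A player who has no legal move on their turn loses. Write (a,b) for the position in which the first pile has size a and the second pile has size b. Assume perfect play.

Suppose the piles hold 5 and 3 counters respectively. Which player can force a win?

Work bottom-up. With no move the player to move loses. Otherwise the position is W if at least one move leads to an L position for the opponent, and L if every move leads to a W.
No move ever increases a pile, so every position that can arise here has a ≤ 5 and b ≤ 3; it is enough to label the cells with 0 ≤ a ≤ 5 and 0 ≤ b ≤ 3.
Every move lowers a or b (never raises either), so fill the grid row by row in increasing a, and left to right within a row: each cell's successors are then already labelled.
      b=0  b=1  b=2  b=3
a=0:    L    L    W    W
a=1:    W    W    L    L
a=2:    L    L    W    W
a=3:    W    W    L    L
a=4:    L    L    W    W
a=5:    W    W    L    L
Cells with no legal move (terminal, hence L): (0,0), (0,1).
The remaining L cells, each justified by listing all of its moves:
(1,2): only reaches (0,2)(W), (1,0)(W), all W → L
(1,3): only reaches (0,3)(W), (1,1)(W), (1,0)(W), all W → L
(2,0): only reaches (1,0)(W), which is W → L
(2,1): only reaches (1,1)(W), which is W → L
(3,2): only reaches (2,2)(W), (3,0)(W), all W → L
(3,3): only reaches (2,3)(W), (3,1)(W), (3,0)(W), all W → L
(4,0): only reaches (3,0)(W), which is W → L
(4,1): only reaches (3,1)(W), which is W → L
(5,2): only reaches (4,2)(W), (5,0)(W), all W → L
(5,3): only reaches (4,3)(W), (5,1)(W), (5,0)(W), all W → L
Every other cell has at least one move into one of the L cells above, so it is W.
Every move from (5,3) reaches a W position, so the mover loses.

The second player wins.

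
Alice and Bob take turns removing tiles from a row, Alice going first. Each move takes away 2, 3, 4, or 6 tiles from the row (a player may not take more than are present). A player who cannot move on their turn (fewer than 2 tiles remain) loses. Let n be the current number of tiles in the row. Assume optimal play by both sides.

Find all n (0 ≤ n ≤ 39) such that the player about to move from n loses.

Label each position W (a win for the player to move) or L (a loss). A position with no legal move is L; any other position is W exactly when some move reaches an L, and L when every move reaches a W.
n=0: no move → L
n=1: no move → L
n=2: reaches L-position 0 → W
n=3: reaches L-position 1 → W
n=4: reaches L-position 1 → W
n=5: reaches L-position 1 → W
n=6: reaches L-position 0 → W
n=7: reaches L-position 1 → W
n=8: only reaches 6(W), 5(W), 4(W), 2(W), all W → L
n=9: only reaches 7(W), 6(W), 5(W), 3(W), all W → L
n=10: reaches L-position 8 → W
n=11: reaches L-position 9 → W
n=12: reaches L-position 9 → W
n=13: reaches L-position 9 → W
n=14: reaches L-position 8 → W
n=15: reaches L-position 9 → W
n=16: only reaches 14(W), 13(W), 12(W), 10(W), all W → L
n=17: only reaches 15(W), 14(W), 13(W), 11(W), all W → L
n=18: reaches L-position 16 → W
n=19: reaches L-position 17 → W
n=20: reaches L-position 17 → W
n=21: reaches L-position 17 → W
n=22: reaches L-position 16 → W
n=23: reaches L-position 17 → W
n=24: only reaches 22(W), 21(W), 20(W), 18(W), all W → L
n=25: only reaches 23(W), 22(W), 21(W), 19(W), all W → L
n=26: reaches L-position 24 → W
n=27: reaches L-position 25 → W
n=28: reaches L-position 25 → W
n=29: reaches L-position 25 → W
n=30: reaches L-position 24 → W
n=31: reaches L-position 25 → W
n=32: only reaches 30(W), 29(W), 28(W), 26(W), all W → L
n=33: only reaches 31(W), 30(W), 29(W), 27(W), all W → L
n=34: reaches L-position 32 → W
n=35: reaches L-position 33 → W
n=36: reaches L-position 33 → W
n=37: reaches L-position 33 → W
n=38: reaches L-position 32 → W
n=39: reaches L-position 33 → W
Reading off the rows marked L gives the requested list; there are 10 such values of n.

0, 1, 8, 9, 16, 17, 24, 25, 32, 33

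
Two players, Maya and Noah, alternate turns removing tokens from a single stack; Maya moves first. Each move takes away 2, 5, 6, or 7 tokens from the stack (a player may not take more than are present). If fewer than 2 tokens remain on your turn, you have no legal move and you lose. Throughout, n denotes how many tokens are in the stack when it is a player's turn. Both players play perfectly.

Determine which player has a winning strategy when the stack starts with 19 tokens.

Maya wins.

Compute win/loss labels from the base case upward. A position with no move is L. Any other position is W if it can reach an L in one move, else L.
n=0: no move → L
n=1: no move → L
n=2: W (go to 0, an L position)
n=3: W (go to 1, an L position)
n=4: L (sole option 2(W) is W)
n=5: W (go to 0, an L position)
n=6: W (go to 4, an L position)
n=7: W (go to 1, an L position)
n=8: W (go to 1, an L position)
n=9: W (go to 4, an L position)
n=10: W (go to 4, an L position)
n=11: W (go to 4, an L position)
n=12: L (options 10(W), 7(W), 6(W), 5(W) are all W)
n=13: L (options 11(W), 8(W), 7(W), 6(W) are all W)
n=14: W (go to 12, an L position)
n=15: W (go to 13, an L position)
n=16: L (options 14(W), 11(W), 10(W), 9(W) are all W)
n=17: W (go to 12, an L position)
n=18: W (go to 16, an L position)
n=19: W (go to 13, an L position)
From 19 Maya can remove 6, leaving 13, reaching an L position.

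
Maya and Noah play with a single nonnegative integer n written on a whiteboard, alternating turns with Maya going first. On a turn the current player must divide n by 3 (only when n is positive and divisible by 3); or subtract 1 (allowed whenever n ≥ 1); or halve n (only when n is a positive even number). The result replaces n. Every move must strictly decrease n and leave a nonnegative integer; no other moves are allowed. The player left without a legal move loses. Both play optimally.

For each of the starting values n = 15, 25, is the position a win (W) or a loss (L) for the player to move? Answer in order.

15: W, 25: L

Use the standard recursion: the mover loses at a terminal position; elsewhere, the mover wins exactly when some move hands the opponent an L position.
n=0: no move → L
n=1: reaches L-position 0 → W
n=2: only reaches 1(W), which is W → L
n=3: reaches L-position 2 → W
n=4: reaches L-position 2 → W
n=5: only reaches 4(W), which is W → L
n=6: reaches L-position 2 → W
n=7: only reaches 6(W), which is W → L
n=8: reaches L-position 7 → W
n=9: only reaches 3(W), 8(W), all W → L
n=10: reaches L-position 5 → W
n=11: only reaches 10(W), which is W → L
n=12: reaches L-position 11 → W
n=13: only reaches 12(W), which is W → L
n=14: reaches L-position 7 → W
n=15: reaches L-position 5 → W
n=16: only reaches 8(W), 15(W), all W → L
n=17: reaches L-position 16 → W
n=18: reaches L-position 9 → W
n=19: only reaches 18(W), which is W → L
n=20: reaches L-position 19 → W
n=21: reaches L-position 7 → W
n=22: reaches L-position 11 → W
n=23: only reaches 22(W), which is W → L
n=24: reaches L-position 23 → W
n=25: only reaches 24(W), which is W → L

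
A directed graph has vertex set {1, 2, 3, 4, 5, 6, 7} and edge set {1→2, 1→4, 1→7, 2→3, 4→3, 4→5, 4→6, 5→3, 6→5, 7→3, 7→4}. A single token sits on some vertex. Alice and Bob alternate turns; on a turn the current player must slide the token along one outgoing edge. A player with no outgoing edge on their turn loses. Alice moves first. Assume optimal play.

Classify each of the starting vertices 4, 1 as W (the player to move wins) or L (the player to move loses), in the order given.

4: W, 1: L

Use the standard recursion: the mover loses at a terminal position; elsewhere, the mover wins exactly when some move hands the opponent an L position.
Every edge goes from a vertex to one that appears earlier in the order 3, 5, 6, 4, 2, 7, 1, so processing vertices in that order labels each vertex after all of its successors.
3: no outgoing edge → L
5: can move to 3, which is L ⇒ W
6: the only move is to 5(W), a W ⇒ L
4: can move to 6, which is L ⇒ W
2: can move to 3, which is L ⇒ W
7: can move to 3, which is L ⇒ W
1: moves to 7(W), 2(W), 4(W); every one is W ⇒ L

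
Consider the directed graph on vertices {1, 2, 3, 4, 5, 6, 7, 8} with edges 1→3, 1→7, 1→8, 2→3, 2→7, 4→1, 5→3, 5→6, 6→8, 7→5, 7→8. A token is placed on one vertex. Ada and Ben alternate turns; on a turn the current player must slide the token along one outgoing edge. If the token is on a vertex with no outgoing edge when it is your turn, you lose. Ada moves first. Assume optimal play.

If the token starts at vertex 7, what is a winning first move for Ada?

Build the W/L table. Terminal = L. A non-terminal position is W if it has a move to some L; otherwise it is L.
Every edge goes from a vertex to one that appears earlier in the order 3, 8, 6, 5, 7, 1, 2, 4, so processing vertices in that order labels each vertex after all of its successors.
3: no outgoing edge → L
8: no outgoing edge → L
6: can move to 8, which is L ⇒ W
5: can move to 3, which is L ⇒ W
7: can move to 8, which is L ⇒ W
1: can move to 8, which is L ⇒ W
2: can move to 3, which is L ⇒ W
4: the only move is to 1(W), a W ⇒ L
From 7, the L positions reachable in one move are: 8.

Move to 8.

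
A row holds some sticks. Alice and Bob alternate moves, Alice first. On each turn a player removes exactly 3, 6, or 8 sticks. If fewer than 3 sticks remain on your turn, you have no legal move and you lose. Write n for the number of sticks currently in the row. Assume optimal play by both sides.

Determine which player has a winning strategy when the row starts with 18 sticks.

Build the W/L table. Terminal = L. A non-terminal position is W if it has a move to some L; otherwise it is L.
n=0: no move → L
n=1: no move → L
n=2: no move → L
n=3: →0(L), so W
n=4: →1(L), so W
n=5: →2(L), so W
n=6: →0(L), so W
n=7: →1(L), so W
n=8: →2(L), so W
n=9: →1(L), so W
n=10: →2(L), so W
n=11: →8(W), 5(W), 3(W) — all W, so L
n=12: →9(W), 6(W), 4(W) — all W, so L
n=13: →10(W), 7(W), 5(W) — all W, so L
n=14: →11(L), so W
n=15: →12(L), so W
n=16: →13(L), so W
n=17: →11(L), so W
n=18: →12(L), so W
The starting position 18 is W: Alice should remove 6, leaving 12, handing over an L position.

Alice wins.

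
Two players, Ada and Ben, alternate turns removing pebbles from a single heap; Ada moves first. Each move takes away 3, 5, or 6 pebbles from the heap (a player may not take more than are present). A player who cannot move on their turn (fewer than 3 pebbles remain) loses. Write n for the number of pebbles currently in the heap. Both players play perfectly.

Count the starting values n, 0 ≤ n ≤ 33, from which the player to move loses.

Compute win/loss labels from the base case upward. A position with no move is L. Any other position is W if it can reach an L in one move, else L.
n=0: no move → L
n=1: no move → L
n=2: no move → L
n=3: W (go to 0, an L position)
n=4: W (go to 1, an L position)
n=5: W (go to 2, an L position)
n=6: W (go to 1, an L position)
n=7: W (go to 2, an L position)
n=8: W (go to 2, an L position)
n=9: L (options 6(W), 4(W), 3(W) are all W)
n=10: L (options 7(W), 5(W), 4(W) are all W)
n=11: L (options 8(W), 6(W), 5(W) are all W)
n=12: W (go to 9, an L position)
n=13: W (go to 10, an L position)
n=14: W (go to 11, an L position)
n=15: W (go to 10, an L position)
n=16: W (go to 11, an L position)
n=17: W (go to 11, an L position)
n=18: L (options 15(W), 13(W), 12(W) are all W)
n=19: L (options 16(W), 14(W), 13(W) are all W)
n=20: L (options 17(W), 15(W), 14(W) are all W)
n=21: W (go to 18, an L position)
n=22: W (go to 19, an L position)
n=23: W (go to 20, an L position)
n=24: W (go to 19, an L position)
n=25: W (go to 20, an L position)
n=26: W (go to 20, an L position)
n=27: L (options 24(W), 22(W), 21(W) are all W)
n=28: L (options 25(W), 23(W), 22(W) are all W)
n=29: L (options 26(W), 24(W), 23(W) are all W)
n=30: W (go to 27, an L position)
n=31: W (go to 28, an L position)
n=32: W (go to 29, an L position)
n=33: W (go to 28, an L position)
L entries with 0 ≤ n ≤ 33: n = 0, 1, 2, 9, 10, 11, 18, 19, 20, 27, 28, 29; that makes 12.

12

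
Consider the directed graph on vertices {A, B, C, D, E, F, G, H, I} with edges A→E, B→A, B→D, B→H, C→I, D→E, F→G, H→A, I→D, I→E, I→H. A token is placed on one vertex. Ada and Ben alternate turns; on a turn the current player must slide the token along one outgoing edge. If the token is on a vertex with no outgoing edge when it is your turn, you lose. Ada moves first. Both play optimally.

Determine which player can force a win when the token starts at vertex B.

Ada wins.

Build the W/L table. Terminal = L. A non-terminal position is W if it has a move to some L; otherwise it is L.
Every edge goes from a vertex to one that appears earlier in the order G, E, D, A, H, F, B, I, C, so processing vertices in that order labels each vertex after all of its successors.
G: no outgoing edge → L
E: no outgoing edge → L
D: →E(L), so W
A: →E(L), so W
H: →A(W) only, which is W, so L
F: →G(L), so W
B: →H(L), so W
I: →H(L), so W
C: →I(W) only, which is W, so L
The starting position B is W: Ada should move to H, handing over an L position.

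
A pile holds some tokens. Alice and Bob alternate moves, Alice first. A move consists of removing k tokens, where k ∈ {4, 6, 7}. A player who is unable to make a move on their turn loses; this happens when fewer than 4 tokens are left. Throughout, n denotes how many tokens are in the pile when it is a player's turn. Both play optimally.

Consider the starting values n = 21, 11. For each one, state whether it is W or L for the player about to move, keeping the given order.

Work bottom-up. With no move the player to move loses. Otherwise the position is W if at least one move leads to an L position for the opponent, and L if every move leads to a W.
n=0: no move → L
n=1: no move → L
n=2: no move → L
n=3: no move → L
n=4: W (go to 0, an L position)
n=5: W (go to 1, an L position)
n=6: W (go to 2, an L position)
n=7: W (go to 3, an L position)
n=8: W (go to 2, an L position)
n=9: W (go to 3, an L position)
n=10: W (go to 3, an L position)
n=11: L (options 7(W), 5(W), 4(W) are all W)
n=12: L (options 8(W), 6(W), 5(W) are all W)
n=13: L (options 9(W), 7(W), 6(W) are all W)
n=14: L (options 10(W), 8(W), 7(W) are all W)
n=15: W (go to 11, an L position)
n=16: W (go to 12, an L position)
n=17: W (go to 13, an L position)
n=18: W (go to 14, an L position)
n=19: W (go to 13, an L position)
n=20: W (go to 14, an L position)
n=21: W (go to 14, an L position)

21: W, 11: L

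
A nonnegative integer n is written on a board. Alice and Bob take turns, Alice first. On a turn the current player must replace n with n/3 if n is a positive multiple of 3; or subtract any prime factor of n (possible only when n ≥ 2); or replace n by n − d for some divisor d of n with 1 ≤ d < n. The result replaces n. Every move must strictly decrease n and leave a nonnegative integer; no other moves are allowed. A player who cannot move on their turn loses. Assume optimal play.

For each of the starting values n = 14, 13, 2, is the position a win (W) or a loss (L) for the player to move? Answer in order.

Classify positions by backward induction: terminal positions (no move available) are L. From any other position, the mover wins iff some move reaches an L.
n=0: no move → L
n=1: no move → L
n=2: W (go to 0, an L position)
n=3: W (go to 0, an L position)
n=4: L (options 2(W), 3(W) are all W)
n=5: W (go to 0, an L position)
n=6: W (go to 4, an L position)
n=7: W (go to 0, an L position)
n=8: W (go to 4, an L position)
n=9: L (options 3(W), 6(W), 8(W) are all W)
n=10: W (go to 9, an L position)
n=11: W (go to 0, an L position)
n=12: W (go to 4, an L position)
n=13: W (go to 0, an L position)
n=14: L (options 7(W), 12(W), 13(W) are all W)

14: L, 13: W, 2: W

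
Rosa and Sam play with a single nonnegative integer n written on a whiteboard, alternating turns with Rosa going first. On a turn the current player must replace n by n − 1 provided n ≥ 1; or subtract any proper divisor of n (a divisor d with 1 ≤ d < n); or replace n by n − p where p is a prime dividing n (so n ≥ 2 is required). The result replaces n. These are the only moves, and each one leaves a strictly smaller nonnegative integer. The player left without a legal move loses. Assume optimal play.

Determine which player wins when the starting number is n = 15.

Build the W/L table. Terminal = L. A non-terminal position is W if it has a move to some L; otherwise it is L.
n=0: no move → L
n=1: can move to 0, which is L ⇒ W
n=2: can move to 0, which is L ⇒ W
n=3: can move to 0, which is L ⇒ W
n=4: moves to 2(W), 3(W); every one is W ⇒ L
n=5: can move to 0, which is L ⇒ W
n=6: can move to 4, which is L ⇒ W
n=7: can move to 0, which is L ⇒ W
n=8: can move to 4, which is L ⇒ W
n=9: moves to 6(W), 8(W); every one is W ⇒ L
n=10: can move to 9, which is L ⇒ W
n=11: can move to 0, which is L ⇒ W
n=12: can move to 9, which is L ⇒ W
n=13: can move to 0, which is L ⇒ W
n=14: moves to 7(W), 12(W), 13(W); every one is W ⇒ L
n=15: can move to 14, which is L ⇒ W
From 15 Rosa can move to 14, reaching an L position.

Rosa wins.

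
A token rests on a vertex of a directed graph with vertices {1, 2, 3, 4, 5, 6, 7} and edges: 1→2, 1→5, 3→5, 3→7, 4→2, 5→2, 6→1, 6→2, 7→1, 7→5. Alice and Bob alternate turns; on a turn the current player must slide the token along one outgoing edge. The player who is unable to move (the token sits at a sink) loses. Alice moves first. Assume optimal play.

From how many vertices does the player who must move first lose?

2

Build the W/L table. Terminal = L. A non-terminal position is W if it has a move to some L; otherwise it is L.
Every edge goes from a vertex to one that appears earlier in the order 2, 5, 1, 6, 4, 7, 3, so processing vertices in that order labels each vertex after all of its successors.
2: no outgoing edge → L
5: W (go to 2, an L position)
1: W (go to 2, an L position)
6: W (go to 2, an L position)
4: W (go to 2, an L position)
7: L (options 1(W), 5(W) are all W)
3: W (go to 7, an L position)
The L vertices are 2, 7; that is 2 in all.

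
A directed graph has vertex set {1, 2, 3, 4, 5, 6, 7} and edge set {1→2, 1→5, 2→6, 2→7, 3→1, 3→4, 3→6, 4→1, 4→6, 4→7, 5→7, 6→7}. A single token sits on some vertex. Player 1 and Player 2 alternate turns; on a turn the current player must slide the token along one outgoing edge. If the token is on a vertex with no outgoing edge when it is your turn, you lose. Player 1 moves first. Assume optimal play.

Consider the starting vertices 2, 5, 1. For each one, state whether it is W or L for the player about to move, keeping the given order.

Work bottom-up. With no move the player to move loses. Otherwise the position is W if at least one move leads to an L position for the opponent, and L if every move leads to a W.
Every edge goes from a vertex to one that appears earlier in the order 7, 5, 6, 2, 1, 4, 3, so processing vertices in that order labels each vertex after all of its successors.
7: no outgoing edge → L
5: can move to 7, which is L ⇒ W
6: can move to 7, which is L ⇒ W
2: can move to 7, which is L ⇒ W
1: moves to 2(W), 5(W); every one is W ⇒ L
4: can move to 1, which is L ⇒ W
3: can move to 1, which is L ⇒ W

2: W, 5: W, 1: L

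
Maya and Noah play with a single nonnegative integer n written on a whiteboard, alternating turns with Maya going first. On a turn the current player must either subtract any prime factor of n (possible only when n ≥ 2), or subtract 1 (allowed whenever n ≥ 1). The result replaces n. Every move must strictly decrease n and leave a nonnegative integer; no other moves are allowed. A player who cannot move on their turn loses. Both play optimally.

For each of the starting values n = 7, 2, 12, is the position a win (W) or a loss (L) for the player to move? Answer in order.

Use the standard recursion: the mover loses at a terminal position; elsewhere, the mover wins exactly when some move hands the opponent an L position.
n=0: no move → L
n=1: W (go to 0, an L position)
n=2: W (go to 0, an L position)
n=3: W (go to 0, an L position)
n=4: L (options 2(W), 3(W) are all W)
n=5: W (go to 0, an L position)
n=6: W (go to 4, an L position)
n=7: W (go to 0, an L position)
n=8: L (options 6(W), 7(W) are all W)
n=9: W (go to 8, an L position)
n=10: W (go to 8, an L position)
n=11: W (go to 0, an L position)
n=12: L (options 9(W), 10(W), 11(W) are all W)

7: W, 2: W, 12: L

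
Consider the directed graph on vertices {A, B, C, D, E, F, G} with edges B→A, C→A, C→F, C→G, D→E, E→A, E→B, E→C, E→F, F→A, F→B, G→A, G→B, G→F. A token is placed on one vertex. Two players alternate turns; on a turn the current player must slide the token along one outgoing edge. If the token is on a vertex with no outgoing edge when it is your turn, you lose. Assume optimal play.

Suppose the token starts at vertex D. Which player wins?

The second player wins.

Compute win/loss labels from the base case upward. A position with no move is L. Any other position is W if it can reach an L in one move, else L.
Every edge goes from a vertex to one that appears earlier in the order A, B, F, G, C, E, D, so processing vertices in that order labels each vertex after all of its successors.
A: no outgoing edge → L
B: →A(L), so W
F: →A(L), so W
G: →A(L), so W
C: →A(L), so W
E: →A(L), so W
D: →E(W) only, which is W, so L
Every move from D reaches a W position, so the mover loses.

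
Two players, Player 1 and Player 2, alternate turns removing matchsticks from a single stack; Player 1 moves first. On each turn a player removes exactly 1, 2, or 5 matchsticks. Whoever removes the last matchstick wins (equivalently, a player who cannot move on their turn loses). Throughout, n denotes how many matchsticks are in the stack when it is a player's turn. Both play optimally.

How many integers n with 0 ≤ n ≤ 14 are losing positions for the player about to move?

5

Work bottom-up. With no move the player to move loses. Otherwise the position is W if at least one move leads to an L position for the opponent, and L if every move leads to a W.
n=0: no move → L
n=1: W (go to 0, an L position)
n=2: W (go to 0, an L position)
n=3: L (options 2(W), 1(W) are all W)
n=4: W (go to 3, an L position)
n=5: W (go to 3, an L position)
n=6: L (options 5(W), 4(W), 1(W) are all W)
n=7: W (go to 6, an L position)
n=8: W (go to 6, an L position)
n=9: L (options 8(W), 7(W), 4(W) are all W)
n=10: W (go to 9, an L position)
n=11: W (go to 9, an L position)
n=12: L (options 11(W), 10(W), 7(W) are all W)
n=13: W (go to 12, an L position)
n=14: W (go to 12, an L position)
L entries with 0 ≤ n ≤ 14: n = 0, 3, 6, 9, 12; that makes 5.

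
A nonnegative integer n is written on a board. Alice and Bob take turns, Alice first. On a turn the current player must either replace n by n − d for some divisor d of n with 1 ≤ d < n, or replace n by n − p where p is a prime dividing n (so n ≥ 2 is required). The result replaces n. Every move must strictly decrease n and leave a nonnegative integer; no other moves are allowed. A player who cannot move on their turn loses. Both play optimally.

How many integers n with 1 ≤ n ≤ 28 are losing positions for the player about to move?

6

Compute win/loss labels from the base case upward. A position with no move is L. Any other position is W if it can reach an L in one move, else L.
n=0: no move → L
n=1: no move → L
n=2: reaches L-position 0 → W
n=3: reaches L-position 0 → W
n=4: only reaches 2(W), 3(W), all W → L
n=5: reaches L-position 0 → W
n=6: reaches L-position 4 → W
n=7: reaches L-position 0 → W
n=8: reaches L-position 4 → W
n=9: only reaches 6(W), 8(W), all W → L
n=10: reaches L-position 9 → W
n=11: reaches L-position 0 → W
n=12: reaches L-position 9 → W
n=13: reaches L-position 0 → W
n=14: only reaches 7(W), 12(W), 13(W), all W → L
n=15: reaches L-position 14 → W
n=16: reaches L-position 14 → W
n=17: reaches L-position 0 → W
n=18: reaches L-position 9 → W
n=19: reaches L-position 0 → W
n=20: only reaches 10(W), 15(W), 16(W), 18(W), 19(W), all W → L
n=21: reaches L-position 14 → W
n=22: reaches L-position 20 → W
n=23: reaches L-position 0 → W
n=24: reaches L-position 20 → W
n=25: reaches L-position 20 → W
n=26: only reaches 13(W), 24(W), 25(W), all W → L
n=27: reaches L-position 26 → W
n=28: reaches L-position 14 → W
L entries with 1 ≤ n ≤ 28 (n=0 is outside the asked range and is not counted): n = 1, 4, 9, 14, 20, 26; that makes 6.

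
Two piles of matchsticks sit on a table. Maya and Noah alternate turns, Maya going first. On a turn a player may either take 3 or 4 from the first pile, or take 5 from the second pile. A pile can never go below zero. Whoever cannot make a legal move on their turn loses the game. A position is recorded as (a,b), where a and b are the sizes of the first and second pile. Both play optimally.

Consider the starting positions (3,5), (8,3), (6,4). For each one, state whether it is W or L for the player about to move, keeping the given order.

(3,5): L, (8,3): L, (6,4): W

Classify positions by backward induction: terminal positions (no move available) are L. From any other position, the mover wins iff some move reaches an L.
No move ever increases a pile, so every position that can arise here has a ≤ 8 and b ≤ 5; it is enough to label the cells with 0 ≤ a ≤ 8 and 0 ≤ b ≤ 5.
Every move lowers a or b (never raises either), so fill the grid row by row in increasing a, and left to right within a row: each cell's successors are then already labelled.
      b=0  b=1  b=2  b=3  b=4  b=5
a=0:    L    L    L    L    L    W
a=1:    L    L    L    L    L    W
a=2:    L    L    L    L    L    W
a=3:    W    W    W    W    W    L
a=4:    W    W    W    W    W    L
a=5:    W    W    W    W    W    L
a=6:    W    W    W    W    W    W
a=7:    L    L    L    L    L    W
a=8:    L    L    L    L    L    W
Cells with no legal move (terminal, hence L): (0,0), (0,1), (0,2), (0,3), (0,4), (1,0), (1,1), (1,2), (1,3), (1,4), (2,0), (2,1), (2,2), (2,3), (2,4).
The remaining L cells, each justified by listing all of its moves:
(3,5): moves to (0,5)(W), (3,0)(W); every one is W ⇒ L
(4,5): moves to (1,5)(W), (0,5)(W), (4,0)(W); every one is W ⇒ L
(5,5): moves to (2,5)(W), (1,5)(W), (5,0)(W); every one is W ⇒ L
(7,0): moves to (4,0)(W), (3,0)(W); every one is W ⇒ L
(7,1): moves to (4,1)(W), (3,1)(W); every one is W ⇒ L
(7,2): moves to (4,2)(W), (3,2)(W); every one is W ⇒ L
(7,3): moves to (4,3)(W), (3,3)(W); every one is W ⇒ L
(7,4): moves to (4,4)(W), (3,4)(W); every one is W ⇒ L
(8,0): moves to (5,0)(W), (4,0)(W); every one is W ⇒ L
(8,1): moves to (5,1)(W), (4,1)(W); every one is W ⇒ L
(8,2): moves to (5,2)(W), (4,2)(W); every one is W ⇒ L
(8,3): moves to (5,3)(W), (4,3)(W); every one is W ⇒ L
(8,4): moves to (5,4)(W), (4,4)(W); every one is W ⇒ L
Every other cell has at least one move into one of the L cells above, so it is W.
(3,5): one of the L cells justified above, so L
(8,3): one of the L cells justified above, so L
(6,4): the move to (2,4) reaches an L cell, so W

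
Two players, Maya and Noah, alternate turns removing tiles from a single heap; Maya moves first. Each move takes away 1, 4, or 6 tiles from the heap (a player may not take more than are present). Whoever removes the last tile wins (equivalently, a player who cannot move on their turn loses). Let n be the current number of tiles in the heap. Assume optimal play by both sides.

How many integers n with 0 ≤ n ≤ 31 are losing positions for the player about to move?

13

Build the W/L table. Terminal = L. A non-terminal position is W if it has a move to some L; otherwise it is L.
n=0: no move → L
n=1: W (go to 0, an L position)
n=2: L (sole option 1(W) is W)
n=3: W (go to 2, an L position)
n=4: W (go to 0, an L position)
n=5: L (options 4(W), 1(W) are all W)
n=6: W (go to 5, an L position)
n=7: L (options 6(W), 3(W), 1(W) are all W)
n=8: W (go to 7, an L position)
n=9: W (go to 5, an L position)
n=10: L (options 9(W), 6(W), 4(W) are all W)
n=11: W (go to 10, an L position)
n=12: L (options 11(W), 8(W), 6(W) are all W)
n=13: W (go to 12, an L position)
n=14: W (go to 10, an L position)
n=15: L (options 14(W), 11(W), 9(W) are all W)
n=16: W (go to 15, an L position)
n=17: L (options 16(W), 13(W), 11(W) are all W)
n=18: W (go to 17, an L position)
n=19: W (go to 15, an L position)
n=20: L (options 19(W), 16(W), 14(W) are all W)
n=21: W (go to 20, an L position)
n=22: L (options 21(W), 18(W), 16(W) are all W)
n=23: W (go to 22, an L position)
n=24: W (go to 20, an L position)
n=25: L (options 24(W), 21(W), 19(W) are all W)
n=26: W (go to 25, an L position)
n=27: L (options 26(W), 23(W), 21(W) are all W)
n=28: W (go to 27, an L position)
n=29: W (go to 25, an L position)
n=30: L (options 29(W), 26(W), 24(W) are all W)
n=31: W (go to 30, an L position)
L entries with 0 ≤ n ≤ 31: n = 0, 2, 5, 7, 10, 12, 15, 17, 20, 22, 25, 27, 30; that makes 13.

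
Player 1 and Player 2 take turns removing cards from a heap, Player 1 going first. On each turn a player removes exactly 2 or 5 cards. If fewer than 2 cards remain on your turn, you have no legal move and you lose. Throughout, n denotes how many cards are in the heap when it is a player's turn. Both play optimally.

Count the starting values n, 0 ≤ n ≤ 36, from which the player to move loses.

17

Positions with no move are L. A position that does have a move is losing for the player to move precisely when every available move leads to a winning position for the opponent. Fill in the labels:
n=0: no move → L
n=1: no move → L
n=2: can move to 0, which is L ⇒ W
n=3: can move to 1, which is L ⇒ W
n=4: the only move is to 2(W), a W ⇒ L
n=5: can move to 0, which is L ⇒ W
n=6: can move to 4, which is L ⇒ W
n=7: moves to 5(W), 2(W); every one is W ⇒ L
n=8: moves to 6(W), 3(W); every one is W ⇒ L
n=9: can move to 7, which is L ⇒ W
n=10: can move to 8, which is L ⇒ W
n=11: moves to 9(W), 6(W); every one is W ⇒ L
n=12: can move to 7, which is L ⇒ W
n=13: can move to 11, which is L ⇒ W
n=14: moves to 12(W), 9(W); every one is W ⇒ L
n=15: moves to 13(W), 10(W); every one is W ⇒ L
n=16: can move to 14, which is L ⇒ W
n=17: can move to 15, which is L ⇒ W
n=18: moves to 16(W), 13(W); every one is W ⇒ L
n=19: can move to 14, which is L ⇒ W
n=20: can move to 18, which is L ⇒ W
n=21: moves to 19(W), 16(W); every one is W ⇒ L
n=22: moves to 20(W), 17(W); every one is W ⇒ L
n=23: can move to 21, which is L ⇒ W
n=24: can move to 22, which is L ⇒ W
n=25: moves to 23(W), 20(W); every one is W ⇒ L
n=26: can move to 21, which is L ⇒ W
n=27: can move to 25, which is L ⇒ W
n=28: moves to 26(W), 23(W); every one is W ⇒ L
n=29: moves to 27(W), 24(W); every one is W ⇒ L
n=30: can move to 28, which is L ⇒ W
n=31: can move to 29, which is L ⇒ W
n=32: moves to 30(W), 27(W); every one is W ⇒ L
n=33: can move to 28, which is L ⇒ W
n=34: can move to 32, which is L ⇒ W
n=35: moves to 33(W), 30(W); every one is W ⇒ L
n=36: moves to 34(W), 31(W); every one is W ⇒ L
L entries with 0 ≤ n ≤ 36: n = 0, 1, 4, 7, 8, 11, 14, 15, 18, 21, 22, 25, 28, 29, 32, 35, 36; that makes 17.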